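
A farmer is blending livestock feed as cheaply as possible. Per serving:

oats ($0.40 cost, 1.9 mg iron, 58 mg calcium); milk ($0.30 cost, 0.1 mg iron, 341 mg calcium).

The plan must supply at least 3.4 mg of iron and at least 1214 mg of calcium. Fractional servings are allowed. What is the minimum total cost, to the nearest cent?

Two binding constraints pin down two serving amounts, so the optimal mix uses at most two foods. The candidates are each food alone (scaled to the tighter of iron/calcium) and each pair with both constraints tight.
oats only: max(3.4/1.9, 1214/58) = 20.93 servings → $8.37.
milk only: max(3.4/0.1, 1214/341) = 34 servings → $10.20.
oats + milk with both tight: 1.617 servings and 3.285 servings → $1.63.
So the least-cost plan costs $1.63.

$1.63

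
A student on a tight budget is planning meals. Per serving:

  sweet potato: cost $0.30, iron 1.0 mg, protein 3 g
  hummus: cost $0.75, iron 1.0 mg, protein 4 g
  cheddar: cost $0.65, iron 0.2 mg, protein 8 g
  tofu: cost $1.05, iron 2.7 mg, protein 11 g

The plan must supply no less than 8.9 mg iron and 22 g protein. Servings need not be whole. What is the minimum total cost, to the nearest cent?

At the optimum either one food covers both requirements or two foods hit both targets exactly; no other combination can be cheaper.
sweet potato only: max(8.9/1.0, 22/3) = 8.9 servings → $2.67.
hummus only: max(8.9/1.0, 22/4) = 8.9 servings → $6.67.
cheddar only: max(8.9/0.2, 22/8) = 44.5 servings → $28.93.
tofu only: max(8.9/2.7, 22/11) = 3.296 servings → $3.46.
sweet potato + hummus: intersection lies outside the first quadrant.
sweet potato + cheddar: the both-tight solution has a negative serving — not a feasible corner.
sweet potato + tofu: the both-tight solution has a negative serving — not a feasible corner.
hummus + cheddar with both targets exact would need a negative amount; discard.
hummus + tofu with both targets exact would need a negative amount; discard.
cheddar + tofu with both targets exact would need a negative amount; discard.
So the least-cost plan costs $2.67.

$2.67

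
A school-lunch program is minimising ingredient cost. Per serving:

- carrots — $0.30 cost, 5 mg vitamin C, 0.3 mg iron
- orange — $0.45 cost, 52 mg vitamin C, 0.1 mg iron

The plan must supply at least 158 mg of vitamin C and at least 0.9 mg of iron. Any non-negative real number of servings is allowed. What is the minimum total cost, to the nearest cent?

For a min-cost LP with two ≥-constraints, a basic feasible solution has at most two positive variables.
carrots only: max(158/5, 0.9/0.3) = 31.6 servings → $9.48.
orange only: max(158/52, 0.9/0.1) = 9 servings → $4.05.
carrots + orange with both tight: 2.053 servings and 2.841 servings → $1.89.
Cheapest feasible corner: $1.89.

$1.89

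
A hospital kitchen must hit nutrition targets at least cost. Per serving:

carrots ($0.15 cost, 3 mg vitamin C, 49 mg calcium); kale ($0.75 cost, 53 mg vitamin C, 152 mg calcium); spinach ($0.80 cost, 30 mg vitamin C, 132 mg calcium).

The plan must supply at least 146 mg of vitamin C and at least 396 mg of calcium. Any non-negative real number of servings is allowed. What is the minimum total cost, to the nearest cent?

carrots only: max(146/3, 396/49) = 48.67 servings → $7.30.
kale only: max(146/53, 396/152) = 2.755 servings → $2.07.
spinach only: max(146/30, 396/132) = 4.867 servings → $3.89.
carrots + kale: intersection lies outside the first quadrant.
carrots + spinach: intersection lies outside the first quadrant.
kale + spinach: intersection lies outside the first quadrant.
Cheapest feasible corner: $2.07.

$2.07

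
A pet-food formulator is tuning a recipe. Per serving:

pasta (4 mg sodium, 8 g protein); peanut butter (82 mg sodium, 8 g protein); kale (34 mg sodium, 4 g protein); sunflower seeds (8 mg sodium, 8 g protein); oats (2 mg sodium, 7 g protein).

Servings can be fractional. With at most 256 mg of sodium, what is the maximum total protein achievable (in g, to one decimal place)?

896.0 g

Protein per mg sodium: oats 3.5, pasta 2, sunflower seeds 1, kale 0.1176, peanut butter 0.09756.
With no serving limits, spend the whole sodium allowance on oats: 256 mg / 2 mg × 7 g = 896.0 g.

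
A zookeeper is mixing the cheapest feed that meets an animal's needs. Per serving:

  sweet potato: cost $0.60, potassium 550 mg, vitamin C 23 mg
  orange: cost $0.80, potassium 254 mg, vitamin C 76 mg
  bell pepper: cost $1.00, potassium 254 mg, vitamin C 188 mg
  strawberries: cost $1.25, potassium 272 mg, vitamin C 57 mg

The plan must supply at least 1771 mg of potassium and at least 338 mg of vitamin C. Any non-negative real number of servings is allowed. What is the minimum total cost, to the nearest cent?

$3.01

Check every corner: each single food scaled to meet both minima, and each pair solved so both constraints bind.
sweet potato only: max(1771/550, 338/23) = 14.7 servings → $8.82.
orange only: max(1771/254, 338/76) = 6.972 servings → $5.58.
bell pepper only: max(1771/254, 338/188) = 6.972 servings → $6.97.
strawberries only: max(1771/272, 338/57) = 6.511 servings → $8.14.
sweet potato + orange with both tight: 1.356 servings and 4.037 servings → $4.04.
sweet potato + bell pepper with both tight: 2.533 servings and 1.488 servings → $3.01.
sweet potato + strawberries with both tight: 0.3591 servings and 5.785 servings → $7.45.
orange + bell pepper with both targets exact would need a negative amount; discard.
orange + strawberries: the both-tight solution has a negative serving — not a feasible corner.
bell pepper + strawberries: the both-tight solution has a negative serving — not a feasible corner.
So the least-cost plan costs $3.01.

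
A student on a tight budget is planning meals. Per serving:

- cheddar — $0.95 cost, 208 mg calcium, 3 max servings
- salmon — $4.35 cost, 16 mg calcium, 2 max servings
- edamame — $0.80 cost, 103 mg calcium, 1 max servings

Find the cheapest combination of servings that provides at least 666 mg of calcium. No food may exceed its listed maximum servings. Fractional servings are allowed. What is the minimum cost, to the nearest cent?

$3.18

Cost per mg of calcium: cheddar $0.0046, edamame $0.0078, salmon $0.2719.
Take 3 servings of cheddar: +624.0 mg calcium for $2.85 (total $2.85, still need 42.0 mg).
Take 0.4078 servings of edamame: +42.0 mg calcium for $0.33 (total $3.18, still need 0.0 mg).
Greedy by cheapest-per-mg is optimal for a single linear constraint, so the minimum cost is $3.18.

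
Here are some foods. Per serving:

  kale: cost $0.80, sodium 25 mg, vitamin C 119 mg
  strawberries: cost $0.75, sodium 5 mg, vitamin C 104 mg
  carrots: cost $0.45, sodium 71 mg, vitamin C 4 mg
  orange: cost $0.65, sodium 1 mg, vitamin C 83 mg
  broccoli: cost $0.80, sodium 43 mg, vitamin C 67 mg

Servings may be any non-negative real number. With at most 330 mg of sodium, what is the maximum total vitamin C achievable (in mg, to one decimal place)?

Vitamin C per mg sodium: orange 83, strawberries 20.8, kale 4.76, broccoli 1.558, carrots 0.05634.
With no serving limits, spend the whole sodium allowance on orange: 330 mg / 1 mg × 83 mg = 27390.0 mg.

27390.0 mg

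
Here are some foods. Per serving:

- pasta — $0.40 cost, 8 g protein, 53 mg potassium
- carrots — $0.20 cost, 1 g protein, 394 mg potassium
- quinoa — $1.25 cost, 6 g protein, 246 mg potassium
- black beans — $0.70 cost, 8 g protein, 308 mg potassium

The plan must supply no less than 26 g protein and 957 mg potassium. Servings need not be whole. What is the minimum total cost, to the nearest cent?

$1.60

At the optimum either one food covers both requirements or two foods hit both targets exactly; no other combination can be cheaper.
pasta only: max(26/8, 957/53) = 18.06 servings → $7.22.
carrots only: max(26/1, 957/394) = 26 servings → $5.20.
quinoa only: max(26/6, 957/246) = 4.333 servings → $5.42.
black beans only: max(26/8, 957/308) = 3.25 servings → $2.27.
pasta + carrots with both tight: 2.997 servings and 2.026 servings → $1.60.
pasta + quinoa with both tight: 0.3964 servings and 3.805 servings → $4.91.
pasta + black beans with both tight: 0.1725 servings and 3.077 servings → $2.22.
carrots + quinoa: intersection lies outside the first quadrant.
carrots + black beans: the both-tight solution has a negative serving — not a feasible corner.
quinoa + black beans with both targets exact would need a negative amount; discard.
Cheapest feasible corner: $1.60.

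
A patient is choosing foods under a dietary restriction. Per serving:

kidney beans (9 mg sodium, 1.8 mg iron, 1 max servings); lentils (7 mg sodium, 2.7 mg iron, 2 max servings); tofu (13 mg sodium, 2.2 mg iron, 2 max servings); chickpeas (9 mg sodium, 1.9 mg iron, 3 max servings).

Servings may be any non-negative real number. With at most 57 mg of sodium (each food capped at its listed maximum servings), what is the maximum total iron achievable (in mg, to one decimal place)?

14.1 mg

Iron per mg sodium: lentils 0.3857, chickpeas 0.2111, kidney beans 0.2, tofu 0.1692.
Take 2 servings of lentils: uses 14 mg sodium, +5.4 mg iron (running total 5.4 mg).
Take 3 servings of chickpeas: uses 27 mg sodium, +5.7 mg iron (running total 11.1 mg).
Take 1 serving of kidney beans: uses 9 mg sodium, +1.8 mg iron (running total 12.9 mg).
Take 0.5385 servings of tofu: uses 7 mg sodium, +1.2 mg iron (running total 14.1 mg).
Filling greedily by iron-per-mg sodium is optimal for one linear limit, giving 14.1 mg.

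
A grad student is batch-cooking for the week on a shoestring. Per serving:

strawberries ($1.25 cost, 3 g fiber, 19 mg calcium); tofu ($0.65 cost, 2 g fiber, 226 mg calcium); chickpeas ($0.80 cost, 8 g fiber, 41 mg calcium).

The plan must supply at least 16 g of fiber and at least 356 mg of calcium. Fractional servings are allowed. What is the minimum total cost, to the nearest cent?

Two binding constraints pin down two serving amounts, so the optimal mix uses at most two foods. The candidates are each food alone (scaled to the tighter of fiber/calcium) and each pair with both constraints tight.
strawberries only: max(16/3, 356/19) = 18.74 servings → $23.42.
tofu only: max(16/2, 356/226) = 8 servings → $5.20.
chickpeas only: max(16/8, 356/41) = 8.683 servings → $6.95.
strawberries + tofu with both tight: 4.537 servings and 1.194 servings → $6.45.
strawberries + chickpeas with both targets exact would need a negative amount; discard.
tofu + chickpeas with both tight: 1.27 servings and 1.683 servings → $2.17.
The minimum over all feasible corners is $2.17.

$2.17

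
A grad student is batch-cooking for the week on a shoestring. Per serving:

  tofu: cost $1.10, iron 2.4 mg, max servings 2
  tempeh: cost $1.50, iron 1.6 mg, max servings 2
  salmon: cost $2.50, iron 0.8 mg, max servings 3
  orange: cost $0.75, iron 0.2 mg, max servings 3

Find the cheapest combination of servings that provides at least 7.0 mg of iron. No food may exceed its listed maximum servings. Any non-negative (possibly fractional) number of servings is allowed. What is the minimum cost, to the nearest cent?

$4.26

Cost per mg of iron: tofu $0.4583, tempeh $0.9375, salmon $3.1250, orange $3.7500.
Take 2 servings of tofu: +4.8 mg iron for $2.20 (total $2.20, still need 2.2 mg).
Take 1.375 servings of tempeh: +2.2 mg iron for $2.06 (total $4.26, still need 0.0 mg).
Filling from the cheapest source first is optimal under one linear minimum: $4.26.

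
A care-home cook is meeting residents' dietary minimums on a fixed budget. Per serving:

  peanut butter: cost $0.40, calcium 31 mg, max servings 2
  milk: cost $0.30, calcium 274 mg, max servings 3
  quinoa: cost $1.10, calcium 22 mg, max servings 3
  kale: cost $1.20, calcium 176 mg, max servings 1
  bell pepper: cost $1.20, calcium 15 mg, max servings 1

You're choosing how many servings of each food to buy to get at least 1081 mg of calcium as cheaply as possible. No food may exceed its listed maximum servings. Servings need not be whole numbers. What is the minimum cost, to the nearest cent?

Cost per mg of calcium: milk $0.0011, kale $0.0068, peanut butter $0.0129, quinoa $0.0500, bell pepper $0.0800.
Take 3 servings of milk: +822.0 mg calcium for $0.90 (total $0.90, still need 259.0 mg).
Take 1 serving of kale: +176.0 mg calcium for $1.20 (total $2.10, still need 83.0 mg).
Take 2 servings of peanut butter: +62.0 mg calcium for $0.80 (total $2.90, still need 21.0 mg).
Take 0.9545 servings of quinoa: +21.0 mg calcium for $1.05 (total $3.95, still need 0.0 mg).
Greedy by cheapest-per-mg is optimal for a single linear constraint, so the minimum cost is $3.95.

$3.95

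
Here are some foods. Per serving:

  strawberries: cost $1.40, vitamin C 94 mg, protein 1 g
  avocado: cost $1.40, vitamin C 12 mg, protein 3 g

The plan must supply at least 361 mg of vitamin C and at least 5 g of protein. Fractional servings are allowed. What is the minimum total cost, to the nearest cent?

$5.87

strawberries only: max(361/94, 5/1) = 5 servings → $7.00.
avocado only: max(361/12, 5/3) = 30.08 servings → $42.12.
strawberries + avocado with both tight: 3.789 servings and 0.4037 servings → $5.87.
So the least-cost plan costs $5.87.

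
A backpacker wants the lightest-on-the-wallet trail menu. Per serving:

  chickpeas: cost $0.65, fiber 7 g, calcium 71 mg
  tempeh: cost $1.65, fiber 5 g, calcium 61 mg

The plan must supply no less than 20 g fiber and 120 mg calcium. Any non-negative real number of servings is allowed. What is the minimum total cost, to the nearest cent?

$1.86

At the optimum either one food covers both requirements or two foods hit both targets exactly; no other combination can be cheaper.
chickpeas only: max(20/7, 120/71) = 2.857 servings → $1.86.
tempeh only: max(20/5, 120/61) = 4 servings → $6.60.
chickpeas + tempeh: the both-tight solution has a negative serving — not a feasible corner.
So the least-cost plan costs $1.86.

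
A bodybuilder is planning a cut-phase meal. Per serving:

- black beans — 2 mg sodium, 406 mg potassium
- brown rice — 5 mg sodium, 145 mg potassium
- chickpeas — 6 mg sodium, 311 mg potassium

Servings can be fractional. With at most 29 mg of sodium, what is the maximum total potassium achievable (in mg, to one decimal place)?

5887.0 mg

Potassium per mg sodium: black beans 203, chickpeas 51.83, brown rice 29.
With no serving limits, spend the whole sodium allowance on black beans: 29 mg / 2 mg × 406 mg = 5887.0 mg.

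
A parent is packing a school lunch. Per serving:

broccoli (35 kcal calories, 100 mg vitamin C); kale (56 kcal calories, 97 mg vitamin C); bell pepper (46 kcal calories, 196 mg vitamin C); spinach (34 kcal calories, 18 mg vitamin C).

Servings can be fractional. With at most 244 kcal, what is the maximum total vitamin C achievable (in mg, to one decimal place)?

1039.7 mg

Vitamin C per kcal: bell pepper 4.261, broccoli 2.857, kale 1.732, spinach 0.5294.
With no serving limits, spend the whole calories allowance on bell pepper: 244 kcal / 46 kcal × 196 mg = 1039.7 mg.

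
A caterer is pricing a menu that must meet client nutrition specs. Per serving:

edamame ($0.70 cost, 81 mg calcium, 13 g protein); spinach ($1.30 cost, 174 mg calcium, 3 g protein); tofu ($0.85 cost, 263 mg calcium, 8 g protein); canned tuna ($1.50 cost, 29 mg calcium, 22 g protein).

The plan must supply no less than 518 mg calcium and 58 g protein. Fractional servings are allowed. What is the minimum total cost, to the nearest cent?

$3.43

For a min-cost LP with two ≥-constraints, a basic feasible solution has at most two positive variables.
edamame only: max(518/81, 58/13) = 6.395 servings → $4.48.
spinach only: max(518/174, 58/3) = 19.33 servings → $25.13.
tofu only: max(518/263, 58/8) = 7.25 servings → $6.16.
canned tuna only: max(518/29, 58/22) = 17.86 servings → $26.79.
edamame + spinach with both tight: 4.229 servings and 1.008 servings → $4.27.
edamame + tofu with both tight: 4.009 servings and 0.7348 servings → $3.43.
edamame + canned tuna: intersection lies outside the first quadrant.
spinach + tofu: the both-tight solution has a negative serving — not a feasible corner.
spinach + canned tuna with both tight: 2.597 servings and 2.282 servings → $6.80.
tofu + canned tuna with both tight: 1.749 servings and 2 servings → $4.49.
So the least-cost plan costs $3.43.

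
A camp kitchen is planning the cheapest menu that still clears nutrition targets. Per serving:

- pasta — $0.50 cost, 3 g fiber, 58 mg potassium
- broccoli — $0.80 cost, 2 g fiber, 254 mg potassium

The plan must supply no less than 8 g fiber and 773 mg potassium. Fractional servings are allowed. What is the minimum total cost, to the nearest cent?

$2.67

pasta only: max(8/3, 773/58) = 13.33 servings → $6.66.
broccoli only: max(8/2, 773/254) = 4 servings → $3.20.
pasta + broccoli with both tight: 0.7523 servings and 2.872 servings → $2.67.
Cheapest feasible corner: $2.67.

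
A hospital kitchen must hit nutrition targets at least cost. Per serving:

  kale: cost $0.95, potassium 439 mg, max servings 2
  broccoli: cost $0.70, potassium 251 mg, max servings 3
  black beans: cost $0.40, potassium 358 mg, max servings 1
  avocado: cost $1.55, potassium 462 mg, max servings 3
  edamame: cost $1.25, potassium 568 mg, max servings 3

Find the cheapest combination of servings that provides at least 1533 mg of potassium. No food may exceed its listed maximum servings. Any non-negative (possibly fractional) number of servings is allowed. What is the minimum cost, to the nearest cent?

Cost per mg of potassium: black beans $0.0011, kale $0.0022, edamame $0.0022, broccoli $0.0028, avocado $0.0034.
Take 1 serving of black beans: +358.0 mg potassium for $0.40 (total $0.40, still need 1175.0 mg).
Take 2 servings of kale: +878.0 mg potassium for $1.90 (total $2.30, still need 297.0 mg).
Take 0.5229 servings of edamame: +297.0 mg potassium for $0.65 (total $2.95, still need 0.0 mg).
Filling from the cheapest source first is optimal under one linear minimum: $2.95.

$2.95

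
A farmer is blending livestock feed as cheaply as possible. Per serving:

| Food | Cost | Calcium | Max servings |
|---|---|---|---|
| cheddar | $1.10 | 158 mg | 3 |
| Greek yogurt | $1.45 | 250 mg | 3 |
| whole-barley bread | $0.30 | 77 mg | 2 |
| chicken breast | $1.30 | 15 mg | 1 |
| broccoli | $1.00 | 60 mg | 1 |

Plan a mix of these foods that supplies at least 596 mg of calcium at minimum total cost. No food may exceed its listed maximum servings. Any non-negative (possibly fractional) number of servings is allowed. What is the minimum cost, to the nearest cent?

$3.16

Cost per mg of calcium: whole-barley bread $0.0039, Greek yogurt $0.0058, cheddar $0.0070, broccoli $0.0167, chicken breast $0.0867.
Take 2 servings of whole-barley bread: +154.0 mg calcium for $0.60 (total $0.60, still need 442.0 mg).
Take 1.768 servings of Greek yogurt: +442.0 mg calcium for $2.56 (total $3.16, still need 0.0 mg).
Greedy by cheapest-per-mg is optimal for a single linear constraint, so the minimum cost is $3.16.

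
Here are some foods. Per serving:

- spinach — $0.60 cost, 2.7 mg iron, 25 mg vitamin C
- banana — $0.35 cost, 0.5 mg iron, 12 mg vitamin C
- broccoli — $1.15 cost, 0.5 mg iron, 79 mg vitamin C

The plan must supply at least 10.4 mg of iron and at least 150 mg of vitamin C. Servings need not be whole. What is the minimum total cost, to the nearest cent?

$3.06

spinach only: max(10.4/2.7, 150/25) = 6 servings → $3.60.
banana only: max(10.4/0.5, 150/12) = 20.8 servings → $7.28.
broccoli only: max(10.4/0.5, 150/79) = 20.8 servings → $23.92.
spinach + banana with both tight: 2.503 servings and 7.286 servings → $4.05.
spinach + broccoli with both tight: 3.718 servings and 0.7221 servings → $3.06.
banana + broccoli with both targets exact would need a negative amount; discard.
Cheapest feasible corner: $3.06.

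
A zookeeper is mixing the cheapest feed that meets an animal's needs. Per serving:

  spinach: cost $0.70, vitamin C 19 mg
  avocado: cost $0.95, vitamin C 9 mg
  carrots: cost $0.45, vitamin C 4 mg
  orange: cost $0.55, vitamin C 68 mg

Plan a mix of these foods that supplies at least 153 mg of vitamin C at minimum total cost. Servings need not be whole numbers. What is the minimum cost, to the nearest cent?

$1.24

Cost per mg of vitamin C: orange $0.0081, spinach $0.0368, avocado $0.1056, carrots $0.1125.
With no serving limits, use only orange: 153 mg / 68 mg = 2.25 servings × $0.55 = $1.24.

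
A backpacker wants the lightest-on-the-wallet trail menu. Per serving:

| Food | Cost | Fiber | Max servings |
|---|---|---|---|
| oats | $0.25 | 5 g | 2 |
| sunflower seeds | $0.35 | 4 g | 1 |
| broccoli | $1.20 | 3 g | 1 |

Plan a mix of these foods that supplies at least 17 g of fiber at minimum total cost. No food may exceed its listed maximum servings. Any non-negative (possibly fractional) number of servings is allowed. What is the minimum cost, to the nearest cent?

$2.05

Cost per g of fiber: oats $0.0500, sunflower seeds $0.0875, broccoli $0.4000.
Take 2 servings of oats: +10.0 g fiber for $0.50 (total $0.50, still need 7.0 g).
Take 1 serving of sunflower seeds: +4.0 g fiber for $0.35 (total $0.85, still need 3.0 g).
Take 1 serving of broccoli: +3.0 g fiber for $1.20 (total $2.05, still need 0.0 g).
Greedy by cheapest-per-g is optimal for a single linear constraint, so the minimum cost is $2.05.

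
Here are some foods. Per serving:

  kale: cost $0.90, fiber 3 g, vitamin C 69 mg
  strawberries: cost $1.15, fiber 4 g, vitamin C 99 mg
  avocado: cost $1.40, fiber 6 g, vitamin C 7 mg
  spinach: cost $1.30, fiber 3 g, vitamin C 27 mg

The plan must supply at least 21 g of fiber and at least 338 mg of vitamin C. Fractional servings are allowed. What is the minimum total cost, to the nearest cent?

$5.62

kale only: max(21/3, 338/69) = 7 servings → $6.30.
strawberries only: max(21/4, 338/99) = 5.25 servings → $6.04.
avocado only: max(21/6, 338/7) = 48.29 servings → $67.60.
spinach only: max(21/3, 338/27) = 12.52 servings → $16.27.
kale + strawberries: intersection lies outside the first quadrant.
kale + avocado with both tight: 4.786 servings and 1.107 servings → $5.86.
kale + spinach with both tight: 3.548 servings and 3.452 servings → $7.68.
strawberries + avocado with both tight: 3.323 servings and 1.284 servings → $5.62.
strawberries + spinach with both tight: 2.365 servings and 3.847 servings → $7.72.
avocado + spinach with both targets exact would need a negative amount; discard.
The minimum over all feasible corners is $5.62.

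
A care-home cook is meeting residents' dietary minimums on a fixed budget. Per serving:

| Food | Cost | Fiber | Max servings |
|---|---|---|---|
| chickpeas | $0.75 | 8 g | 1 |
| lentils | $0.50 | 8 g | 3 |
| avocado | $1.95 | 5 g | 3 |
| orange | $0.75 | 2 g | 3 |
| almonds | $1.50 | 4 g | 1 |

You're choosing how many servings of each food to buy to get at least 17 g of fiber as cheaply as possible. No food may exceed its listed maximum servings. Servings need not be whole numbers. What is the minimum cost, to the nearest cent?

$1.06

Cost per g of fiber: lentils $0.0625, chickpeas $0.0938, orange $0.3750, almonds $0.3750, avocado $0.3900.
Take 2.125 servings of lentils: +17.0 g fiber for $1.06 (total $1.06, still need 0.0 g).
Filling from the cheapest source first is optimal under one linear minimum: $1.06.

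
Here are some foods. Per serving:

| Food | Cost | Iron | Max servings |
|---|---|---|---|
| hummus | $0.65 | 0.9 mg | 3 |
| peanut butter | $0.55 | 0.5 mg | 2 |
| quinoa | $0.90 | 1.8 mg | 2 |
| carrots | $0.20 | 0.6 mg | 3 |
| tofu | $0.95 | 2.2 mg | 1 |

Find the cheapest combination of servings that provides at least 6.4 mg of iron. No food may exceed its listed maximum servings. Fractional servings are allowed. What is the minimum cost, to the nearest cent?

$2.75

Cost per mg of iron: carrots $0.3333, tofu $0.4318, quinoa $0.5000, hummus $0.7222, peanut butter $1.1000.
Take 3 servings of carrots: +1.8 mg iron for $0.60 (total $0.60, still need 4.6 mg).
Take 1 serving of tofu: +2.2 mg iron for $0.95 (total $1.55, still need 2.4 mg).
Take 1.333 servings of quinoa: +2.4 mg iron for $1.20 (total $2.75, still need 0.0 mg).
Greedy by cheapest-per-mg is optimal for a single linear constraint, so the minimum cost is $2.75.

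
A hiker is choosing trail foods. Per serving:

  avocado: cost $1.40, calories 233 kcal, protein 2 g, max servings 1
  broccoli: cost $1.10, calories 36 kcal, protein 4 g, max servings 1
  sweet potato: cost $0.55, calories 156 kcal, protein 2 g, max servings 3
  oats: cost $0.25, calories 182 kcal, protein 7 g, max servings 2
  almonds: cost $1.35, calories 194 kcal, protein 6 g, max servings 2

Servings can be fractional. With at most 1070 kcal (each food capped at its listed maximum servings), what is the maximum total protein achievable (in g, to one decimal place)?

33.6 g

Protein per kcal: broccoli 0.1111, oats 0.03846, almonds 0.03093, sweet potato 0.01282, avocado 0.008584.
Take 1 serving of broccoli: uses 36 kcal, +4.0 g protein (running total 4.0 g).
Take 2 servings of oats: uses 364 kcal, +14.0 g protein (running total 18.0 g).
Take 2 servings of almonds: uses 388 kcal, +12.0 g protein (running total 30.0 g).
Take 1.808 servings of sweet potato: uses 282 kcal, +3.6 g protein (running total 33.6 g).
Greedy by best ratio exhausts the calories allowance optimally: 33.6 g.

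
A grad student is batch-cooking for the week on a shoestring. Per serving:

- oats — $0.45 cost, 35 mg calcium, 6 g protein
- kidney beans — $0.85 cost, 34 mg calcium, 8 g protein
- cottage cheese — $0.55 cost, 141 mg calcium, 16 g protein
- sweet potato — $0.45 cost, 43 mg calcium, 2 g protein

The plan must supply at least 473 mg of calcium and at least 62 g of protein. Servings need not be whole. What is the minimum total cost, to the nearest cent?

$2.13

At the optimum either one food covers both requirements or two foods hit both targets exactly; no other combination can be cheaper.
oats only: max(473/35, 62/6) = 13.51 servings → $6.08.
kidney beans only: max(473/34, 62/8) = 13.91 servings → $11.82.
cottage cheese only: max(473/141, 62/16) = 3.875 servings → $2.13.
sweet potato only: max(473/43, 62/2) = 31 servings → $13.95.
oats + kidney beans: the both-tight solution has a negative serving — not a feasible corner.
oats + cottage cheese with both tight: 4.105 servings and 2.336 servings → $3.13.
oats + sweet potato with both tight: 9.149 servings and 3.553 servings → $5.72.
kidney beans + cottage cheese with both tight: 2.01 servings and 2.87 servings → $3.29.
kidney beans + sweet potato with both tight: 6.232 servings and 6.072 servings → $8.03.
cottage cheese + sweet potato: intersection lies outside the first quadrant.
The minimum over all feasible corners is $2.13.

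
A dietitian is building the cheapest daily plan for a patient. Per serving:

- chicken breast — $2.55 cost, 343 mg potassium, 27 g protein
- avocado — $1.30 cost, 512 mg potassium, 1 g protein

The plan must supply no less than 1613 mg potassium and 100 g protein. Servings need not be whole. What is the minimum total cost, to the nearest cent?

$10.27

A basic optimal solution has at most two foods positive. Try each food alone and each pair with both targets met exactly.
chicken breast only: max(1613/343, 100/27) = 4.703 servings → $11.99.
avocado only: max(1613/512, 100/1) = 100 servings → $130.00.
chicken breast + avocado with both tight: 3.678 servings and 0.6862 servings → $10.27.
Cheapest feasible corner: $10.27.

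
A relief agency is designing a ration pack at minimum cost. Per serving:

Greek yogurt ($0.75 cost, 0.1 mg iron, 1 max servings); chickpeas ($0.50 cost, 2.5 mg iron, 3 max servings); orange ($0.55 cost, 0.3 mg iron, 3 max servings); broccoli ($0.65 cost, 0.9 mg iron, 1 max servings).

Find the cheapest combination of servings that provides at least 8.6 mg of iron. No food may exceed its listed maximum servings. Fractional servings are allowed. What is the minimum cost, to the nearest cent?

Cost per mg of iron: chickpeas $0.2000, broccoli $0.7222, orange $1.8333, Greek yogurt $7.5000.
Take 3 servings of chickpeas: +7.5 mg iron for $1.50 (total $1.50, still need 1.1 mg).
Take 1 serving of broccoli: +0.9 mg iron for $0.65 (total $2.15, still need 0.2 mg).
Take 0.6667 servings of orange: +0.2 mg iron for $0.37 (total $2.52, still need 0.0 mg).
Filling from the cheapest source first is optimal under one linear minimum: $2.52.

$2.52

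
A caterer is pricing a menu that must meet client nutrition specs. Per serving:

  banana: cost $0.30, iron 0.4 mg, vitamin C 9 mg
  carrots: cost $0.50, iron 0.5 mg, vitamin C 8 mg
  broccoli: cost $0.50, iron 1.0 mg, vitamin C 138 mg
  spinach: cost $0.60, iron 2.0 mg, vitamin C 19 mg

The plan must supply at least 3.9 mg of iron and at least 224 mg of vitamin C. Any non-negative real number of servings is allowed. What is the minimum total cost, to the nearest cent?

An LP optimum is at a vertex; with two nutrient constraints at most two foods are used. Check each candidate.
banana only: max(3.9/0.4, 224/9) = 24.89 servings → $7.47.
carrots only: max(3.9/0.5, 224/8) = 28 servings → $14.00.
broccoli only: max(3.9/1.0, 224/138) = 3.9 servings → $1.95.
spinach only: max(3.9/2.0, 224/19) = 11.79 servings → $7.07.
banana + carrots: the both-tight solution has a negative serving — not a feasible corner.
banana + broccoli with both tight: 6.801 servings and 1.18 servings → $2.63.
banana + spinach: intersection lies outside the first quadrant.
carrots + broccoli with both tight: 5.151 servings and 1.325 servings → $3.24.
carrots + spinach with both targets exact would need a negative amount; discard.
broccoli + spinach with both tight: 1.455 servings and 1.223 servings → $1.46.
So the least-cost plan costs $1.46.

$1.46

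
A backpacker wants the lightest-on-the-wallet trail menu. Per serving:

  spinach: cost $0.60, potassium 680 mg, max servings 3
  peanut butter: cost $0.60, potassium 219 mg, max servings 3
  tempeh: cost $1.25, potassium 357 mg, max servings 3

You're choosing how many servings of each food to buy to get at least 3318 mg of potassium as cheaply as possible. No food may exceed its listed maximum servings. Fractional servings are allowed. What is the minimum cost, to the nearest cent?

Cost per mg of potassium: spinach $0.0009, peanut butter $0.0027, tempeh $0.0035.
Take 3 servings of spinach: +2040.0 mg potassium for $1.80 (total $1.80, still need 1278.0 mg).
Take 3 servings of peanut butter: +657.0 mg potassium for $1.80 (total $3.60, still need 621.0 mg).
Take 1.739 servings of tempeh: +621.0 mg potassium for $2.17 (total $5.77, still need 0.0 mg).
Filling from the cheapest source first is optimal under one linear minimum: $5.77.

$5.77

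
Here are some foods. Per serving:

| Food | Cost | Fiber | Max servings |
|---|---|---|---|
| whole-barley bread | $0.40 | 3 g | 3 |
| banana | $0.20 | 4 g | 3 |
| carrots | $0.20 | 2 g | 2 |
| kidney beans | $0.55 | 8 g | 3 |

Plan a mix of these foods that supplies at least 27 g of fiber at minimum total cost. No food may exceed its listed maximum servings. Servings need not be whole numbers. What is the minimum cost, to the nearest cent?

Cost per g of fiber: banana $0.0500, kidney beans $0.0688, carrots $0.1000, whole-barley bread $0.1333.
Take 3 servings of banana: +12.0 g fiber for $0.60 (total $0.60, still need 15.0 g).
Take 1.875 servings of kidney beans: +15.0 g fiber for $1.03 (total $1.63, still need 0.0 g).
Filling from the cheapest source first is optimal under one linear minimum: $1.63.

$1.63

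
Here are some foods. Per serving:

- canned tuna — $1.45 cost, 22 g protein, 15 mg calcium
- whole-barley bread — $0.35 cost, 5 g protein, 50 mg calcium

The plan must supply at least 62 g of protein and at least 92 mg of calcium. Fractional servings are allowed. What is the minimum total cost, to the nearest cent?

$4.11

A basic optimal solution has at most two foods positive. Try each food alone and each pair with both targets met exactly.
canned tuna only: max(62/22, 92/15) = 6.133 servings → $8.89.
whole-barley bread only: max(62/5, 92/50) = 12.4 servings → $4.34.
canned tuna + whole-barley bread with both tight: 2.576 servings and 1.067 servings → $4.11.
Cheapest feasible corner: $4.11.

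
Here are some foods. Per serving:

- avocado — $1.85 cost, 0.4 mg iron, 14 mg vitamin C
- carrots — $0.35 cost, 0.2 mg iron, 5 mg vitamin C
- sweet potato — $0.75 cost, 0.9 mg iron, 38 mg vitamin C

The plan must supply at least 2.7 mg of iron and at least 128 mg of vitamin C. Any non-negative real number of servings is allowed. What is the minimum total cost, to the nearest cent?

An LP optimum is at a vertex; with two nutrient constraints at most two foods are used. Check each candidate.
avocado only: max(2.7/0.4, 128/14) = 9.143 servings → $16.91.
carrots only: max(2.7/0.2, 128/5) = 25.6 servings → $8.96.
sweet potato only: max(2.7/0.9, 128/38) = 3.368 servings → $2.53.
avocado + carrots: the both-tight solution has a negative serving — not a feasible corner.
avocado + sweet potato with both targets exact would need a negative amount; discard.
carrots + sweet potato with both targets exact would need a negative amount; discard.
The minimum over all feasible corners is $2.53.

$2.53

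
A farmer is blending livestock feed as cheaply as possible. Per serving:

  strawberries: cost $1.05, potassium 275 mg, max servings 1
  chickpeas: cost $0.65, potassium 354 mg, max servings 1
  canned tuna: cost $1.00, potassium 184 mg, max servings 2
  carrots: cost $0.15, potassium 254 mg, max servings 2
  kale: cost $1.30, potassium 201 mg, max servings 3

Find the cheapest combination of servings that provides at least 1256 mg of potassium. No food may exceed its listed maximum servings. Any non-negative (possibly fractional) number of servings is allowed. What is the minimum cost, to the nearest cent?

Cost per mg of potassium: carrots $0.0006, chickpeas $0.0018, strawberries $0.0038, canned tuna $0.0054, kale $0.0065.
Take 2 servings of carrots: +508.0 mg potassium for $0.30 (total $0.30, still need 748.0 mg).
Take 1 serving of chickpeas: +354.0 mg potassium for $0.65 (total $0.95, still need 394.0 mg).
Take 1 serving of strawberries: +275.0 mg potassium for $1.05 (total $2.00, still need 119.0 mg).
Take 0.6467 servings of canned tuna: +119.0 mg potassium for $0.65 (total $2.65, still need 0.0 mg).
Greedy by cheapest-per-mg is optimal for a single linear constraint, so the minimum cost is $2.65.

$2.65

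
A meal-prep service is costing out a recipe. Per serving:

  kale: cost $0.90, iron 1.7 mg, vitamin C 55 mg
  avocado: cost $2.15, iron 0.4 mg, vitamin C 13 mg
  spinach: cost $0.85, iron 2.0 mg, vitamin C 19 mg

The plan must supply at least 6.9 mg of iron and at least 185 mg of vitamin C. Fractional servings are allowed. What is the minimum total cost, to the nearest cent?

kale only: max(6.9/1.7, 185/55) = 4.059 servings → $3.65.
avocado only: max(6.9/0.4, 185/13) = 17.25 servings → $37.09.
spinach only: max(6.9/2.0, 185/19) = 9.737 servings → $8.28.
kale + avocado: intersection lies outside the first quadrant.
kale + spinach with both tight: 3.075 servings and 0.8366 servings → $3.48.
avocado + spinach with both tight: 12.98 servings and 0.8533 servings → $28.64.
So the least-cost plan costs $3.48.

$3.48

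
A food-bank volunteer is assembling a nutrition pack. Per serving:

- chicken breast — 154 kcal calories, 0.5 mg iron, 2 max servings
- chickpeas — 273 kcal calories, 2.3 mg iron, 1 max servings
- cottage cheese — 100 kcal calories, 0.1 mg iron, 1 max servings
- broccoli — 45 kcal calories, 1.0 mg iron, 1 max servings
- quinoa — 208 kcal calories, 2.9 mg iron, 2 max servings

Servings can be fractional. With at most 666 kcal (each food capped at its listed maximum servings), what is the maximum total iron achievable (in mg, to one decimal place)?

8.5 mg

Iron per kcal: broccoli 0.02222, quinoa 0.01394, chickpeas 0.008425, chicken breast 0.003247, cottage cheese 0.001.
Take 1 serving of broccoli: uses 45 kcal, +1.0 mg iron (running total 1.0 mg).
Take 2 servings of quinoa: uses 416 kcal, +5.8 mg iron (running total 6.8 mg).
Take 0.7509 servings of chickpeas: uses 205 kcal, +1.7 mg iron (running total 8.5 mg).
Greedy by best ratio exhausts the calories allowance optimally: 8.5 mg.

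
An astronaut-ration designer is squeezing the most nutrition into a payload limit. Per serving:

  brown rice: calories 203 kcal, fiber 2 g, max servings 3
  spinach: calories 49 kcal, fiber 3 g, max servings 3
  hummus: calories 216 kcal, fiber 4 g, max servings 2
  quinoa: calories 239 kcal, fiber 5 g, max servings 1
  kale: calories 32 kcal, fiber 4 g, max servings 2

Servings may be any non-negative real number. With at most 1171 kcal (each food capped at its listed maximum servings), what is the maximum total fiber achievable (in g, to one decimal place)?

32.8 g

Fiber per kcal: kale 0.125, spinach 0.06122, quinoa 0.02092, hummus 0.01852, brown rice 0.009852.
Take 2 servings of kale: uses 64 kcal, +8.0 g fiber (running total 8.0 g).
Take 3 servings of spinach: uses 147 kcal, +9.0 g fiber (running total 17.0 g).
Take 1 serving of quinoa: uses 239 kcal, +5.0 g fiber (running total 22.0 g).
Take 2 servings of hummus: uses 432 kcal, +8.0 g fiber (running total 30.0 g).
Take 1.424 servings of brown rice: uses 289 kcal, +2.8 g fiber (running total 32.8 g).
Greedy by best ratio exhausts the calories allowance optimally: 32.8 g.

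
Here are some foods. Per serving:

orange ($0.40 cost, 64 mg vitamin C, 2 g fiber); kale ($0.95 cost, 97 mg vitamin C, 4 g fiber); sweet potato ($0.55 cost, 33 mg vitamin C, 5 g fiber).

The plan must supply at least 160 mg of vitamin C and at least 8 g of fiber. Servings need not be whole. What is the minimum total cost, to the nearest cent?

$1.26

A basic optimal solution has at most two foods positive. Try each food alone and each pair with both targets met exactly.
orange only: max(160/64, 8/2) = 4 servings → $1.60.
kale only: max(160/97, 8/4) = 2 servings → $1.90.
sweet potato only: max(160/33, 8/5) = 4.848 servings → $2.67.
orange + kale: intersection lies outside the first quadrant.
orange + sweet potato with both tight: 2.11 servings and 0.7559 servings → $1.26.
kale + sweet potato with both tight: 1.518 servings and 0.3853 servings → $1.65.
Cheapest feasible corner: $1.26.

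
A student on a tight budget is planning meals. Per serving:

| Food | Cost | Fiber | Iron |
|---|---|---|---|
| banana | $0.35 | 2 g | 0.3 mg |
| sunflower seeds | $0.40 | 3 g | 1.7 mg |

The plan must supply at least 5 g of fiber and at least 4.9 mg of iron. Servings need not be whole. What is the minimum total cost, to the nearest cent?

Compare the cost at each extreme point of the feasible region.
banana only: max(5/2, 4.9/0.3) = 16.33 servings → $5.72.
sunflower seeds only: max(5/3, 4.9/1.7) = 2.882 servings → $1.15.
banana + sunflower seeds with both targets exact would need a negative amount; discard.
Cheapest feasible corner: $1.15.

$1.15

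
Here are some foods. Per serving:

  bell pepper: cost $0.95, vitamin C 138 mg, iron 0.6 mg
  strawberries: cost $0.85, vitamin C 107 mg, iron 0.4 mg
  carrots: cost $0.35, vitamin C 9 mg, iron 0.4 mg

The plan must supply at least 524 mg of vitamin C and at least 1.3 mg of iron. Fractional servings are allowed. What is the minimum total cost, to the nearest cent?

An LP optimum is at a vertex; with two nutrient constraints at most two foods are used. Check each candidate.
bell pepper only: max(524/138, 1.3/0.6) = 3.797 servings → $3.61.
strawberries only: max(524/107, 1.3/0.4) = 4.897 servings → $4.16.
carrots only: max(524/9, 1.3/0.4) = 58.22 servings → $20.38.
bell pepper + strawberries: the both-tight solution has a negative serving — not a feasible corner.
bell pepper + carrots: the both-tight solution has a negative serving — not a feasible corner.
strawberries + carrots: the both-tight solution has a negative serving — not a feasible corner.
The minimum over all feasible corners is $3.61.

$3.61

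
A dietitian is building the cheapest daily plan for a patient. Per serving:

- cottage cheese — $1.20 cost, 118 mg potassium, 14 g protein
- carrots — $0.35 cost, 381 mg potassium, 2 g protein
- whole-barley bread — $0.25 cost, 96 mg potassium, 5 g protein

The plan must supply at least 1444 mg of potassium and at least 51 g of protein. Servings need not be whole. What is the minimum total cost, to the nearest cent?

Check every corner: each single food scaled to meet both minima, and each pair solved so both constraints bind.
cottage cheese only: max(1444/118, 51/14) = 12.24 servings → $14.68.
carrots only: max(1444/381, 51/2) = 25.5 servings → $8.93.
whole-barley bread only: max(1444/96, 51/5) = 15.04 servings → $3.76.
cottage cheese + carrots with both tight: 3.245 servings and 2.785 servings → $4.87.
cottage cheese + whole-barley bread: intersection lies outside the first quadrant.
carrots + whole-barley bread with both tight: 1.357 servings and 9.657 servings → $2.89.
So the least-cost plan costs $2.89.

$2.89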